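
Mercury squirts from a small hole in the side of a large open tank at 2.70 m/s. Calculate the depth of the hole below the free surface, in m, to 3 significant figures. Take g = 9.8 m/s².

Inverting v = √(2gh) gives h = v² / 2g.
h = 2.70²/(2·9.8) = 7.29/19.60 = 0.372 m.

h = 0.372 m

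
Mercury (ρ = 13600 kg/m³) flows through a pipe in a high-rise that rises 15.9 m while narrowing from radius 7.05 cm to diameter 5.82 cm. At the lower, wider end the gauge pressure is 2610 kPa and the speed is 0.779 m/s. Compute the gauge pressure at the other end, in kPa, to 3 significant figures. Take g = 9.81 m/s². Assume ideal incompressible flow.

P₂ = 351 kPa

Mass conservation (A₁v₁ = A₂v₂) gives v₂ = 0.779 × 156/26.6 = 4.57 m/s.
Energy conservation along the streamline gives P₂ = P₁ − ½ρ(v₂² − v₁²) − ρg(h₂ − h₁).
P₂ = 2610000 + ½·13600·(0.779² − 4.57²) − 13600·9.81·(+15.9) = 2610000 + (-138000) − (2120000) = 351000 Pa.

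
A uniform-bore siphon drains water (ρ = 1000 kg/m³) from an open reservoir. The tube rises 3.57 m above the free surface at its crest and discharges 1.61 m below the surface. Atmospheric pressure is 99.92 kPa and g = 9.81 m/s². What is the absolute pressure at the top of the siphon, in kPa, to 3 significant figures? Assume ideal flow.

The outlet speed comes from Torricelli: v = √(2g·1.61) = 5.62 m/s.
The bore is uniform, so the speed at the crest is the same v. Bernoulli surface→crest: P_atm = P_top + ½ρv² + ρg·h_top.
P_top = 99920 − ½·1000·5.62² − 1000·9.81·3.57 = 49100 Pa.

P_top ≈ 49.1 kPa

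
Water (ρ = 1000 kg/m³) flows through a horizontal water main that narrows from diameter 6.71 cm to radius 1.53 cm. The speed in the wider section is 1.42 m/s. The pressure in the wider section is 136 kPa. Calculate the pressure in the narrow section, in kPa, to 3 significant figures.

114 kPa

By continuity, v₂ = v₁·A₁/A₂ = 1.42·(35.4/7.35) = 6.83 m/s.
The pipe is horizontal, so Bernoulli reduces to P₁ + ½ρv₁² = P₂ + ½ρv₂².
P₂ = P₁ − ½ρ(v₂² − v₁²) = 136000 − ½·1000·(6.83² − 1.42²) = 136000 − 22300 = 114000 Pa.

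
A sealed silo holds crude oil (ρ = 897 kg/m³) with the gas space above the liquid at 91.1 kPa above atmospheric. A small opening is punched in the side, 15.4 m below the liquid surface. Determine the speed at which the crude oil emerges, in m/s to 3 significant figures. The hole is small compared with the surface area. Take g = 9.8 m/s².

Take point 1 at the surface (v₁ ≈ 0) and point 2 at the hole (at atmospheric pressure). Bernoulli: P₁ + ρg h = P_atm + ½ρv₂².
With P₁ − P_atm = 91100 Pa, v₂ = √(2gh + 2ΔP/ρ) = √(2·9.8·15.4 + 2·91100/897) = 22.5 m/s.

v ≈ 22.5 m/s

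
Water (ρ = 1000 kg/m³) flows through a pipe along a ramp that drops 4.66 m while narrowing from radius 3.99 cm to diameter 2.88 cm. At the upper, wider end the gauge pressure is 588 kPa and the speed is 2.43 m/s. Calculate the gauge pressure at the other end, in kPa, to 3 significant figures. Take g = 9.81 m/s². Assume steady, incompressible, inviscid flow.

Mass conservation (A₁v₁ = A₂v₂) gives v₂ = 2.43 × 50.0/6.51 = 18.7 m/s.
Energy conservation along the streamline gives P₂ = P₁ − ½ρ(v₂² − v₁²) − ρg(h₂ − h₁).
P₂ = 588000 + ½·1000·(2.43² − 18.7²) − 1000·9.81·(−4.66) = 588000 + (-171000) − (-45700) = 463000 Pa.

P₂ ≈ 463 kPa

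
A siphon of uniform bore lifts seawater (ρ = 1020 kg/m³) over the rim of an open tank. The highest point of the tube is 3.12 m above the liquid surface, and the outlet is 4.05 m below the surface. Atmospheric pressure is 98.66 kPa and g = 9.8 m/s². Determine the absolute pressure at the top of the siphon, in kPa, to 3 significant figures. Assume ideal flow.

From the surface to the outlet (both open to atmosphere, surface at rest): v = √(2g·h_out) = √(2·9.8·4.05) = 8.91 m/s.
With constant cross-section the crest speed equals v; applying Bernoulli from the surface up to the crest, P_top = P_atm − ½ρv² − ρg·h_top.
P_top = 98660 − ½·1020·8.91² − 1020·9.8·3.12 = 27000 Pa.

P_top ≈ 27.0 kPa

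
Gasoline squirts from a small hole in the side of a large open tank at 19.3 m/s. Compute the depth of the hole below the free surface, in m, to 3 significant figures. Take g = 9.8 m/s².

Inverting v = √(2gh) gives h = v² / 2g.
h = 19.3²/(2·9.8) = 372/19.60 = 19.0 m.

h = 19.0 m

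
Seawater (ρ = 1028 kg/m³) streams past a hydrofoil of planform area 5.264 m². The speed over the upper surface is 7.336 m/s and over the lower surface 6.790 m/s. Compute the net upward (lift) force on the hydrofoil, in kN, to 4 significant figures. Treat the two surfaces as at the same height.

20.87 kN

With equal heights on the two surfaces, Bernoulli gives P_lower − P_upper = ½ρ(v_upper² − v_lower²).
ΔP = ½·1028·(7.336² − 6.790²) = 3964 Pa.
Lift = ΔP · A = 3964 × 5.264 = 20870 N.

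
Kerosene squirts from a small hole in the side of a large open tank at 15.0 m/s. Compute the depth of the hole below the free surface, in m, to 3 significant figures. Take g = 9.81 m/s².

h ≈ 11.5 m

For a small hole in a large open tank, ½v² = gh, giving h = v²/(2g).
h = 15.0²/(2·9.81) = 225/19.62 = 11.5 m.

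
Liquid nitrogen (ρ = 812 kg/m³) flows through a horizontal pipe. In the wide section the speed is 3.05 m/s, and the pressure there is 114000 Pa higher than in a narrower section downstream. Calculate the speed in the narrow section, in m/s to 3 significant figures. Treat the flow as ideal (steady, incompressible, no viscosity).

With h₁ = h₂, rearranging Bernoulli gives v₂ = √(v₁² + 2ΔP/ρ).
v₂ = √(3.05² + 2·114000/812) = √(9.30 + 281) = 17.0 m/s.

17.0 m/s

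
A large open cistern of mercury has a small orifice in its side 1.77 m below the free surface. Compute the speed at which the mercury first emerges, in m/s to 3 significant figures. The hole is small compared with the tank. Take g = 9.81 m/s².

With the surface at rest and both surface and jet at atmospheric pressure, Bernoulli gives ρg h = ½ρv², so v = √(2gh) = √(2·9.81·1.77) = 5.89 m/s.

5.89 m/s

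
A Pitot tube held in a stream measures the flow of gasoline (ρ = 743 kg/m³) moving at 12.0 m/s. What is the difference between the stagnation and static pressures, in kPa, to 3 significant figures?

At the stagnation point the flow is brought to rest, so Bernoulli gives P_stag − P_static = ½ρv².
ΔP = ½·743·12.0² = 53500 Pa.

ΔP ≈ 53.5 kPa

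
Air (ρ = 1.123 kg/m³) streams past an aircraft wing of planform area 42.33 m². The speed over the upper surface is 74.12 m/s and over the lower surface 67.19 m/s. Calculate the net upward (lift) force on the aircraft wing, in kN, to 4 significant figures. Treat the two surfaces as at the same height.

F ≈ 23.28 kN

With equal heights on the two surfaces, Bernoulli gives P_lower − P_upper = ½ρ(v_upper² − v_lower²).
ΔP = ½·1.123·(74.12² − 67.19²) = 549.9 Pa.
Lift = ΔP · A = 549.9 × 42.33 = 23280 N.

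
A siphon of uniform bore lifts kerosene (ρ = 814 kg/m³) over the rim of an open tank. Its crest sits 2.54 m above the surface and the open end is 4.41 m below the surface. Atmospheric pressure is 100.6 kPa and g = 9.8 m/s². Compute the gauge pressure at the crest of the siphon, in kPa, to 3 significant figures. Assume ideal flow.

From the surface to the outlet (both open to atmosphere, surface at rest): v = √(2g·h_out) = √(2·9.8·4.41) = 9.30 m/s.
With constant cross-section the crest speed equals v; applying Bernoulli from the surface up to the crest, P_top = P_atm − ½ρv² − ρg·h_top.
P_top = 100600 − ½·814·9.30² − 814·9.8·2.54 = 45200 Pa. So P_gauge = P_top − P_atm = -55400 Pa.

P_gauge = -55.4 kPa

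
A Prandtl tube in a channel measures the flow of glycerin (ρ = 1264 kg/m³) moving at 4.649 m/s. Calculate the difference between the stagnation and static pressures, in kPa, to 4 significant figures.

At the stagnation point the flow is brought to rest, so Bernoulli gives P_stag − P_static = ½ρv².
ΔP = ½·1264·4.649² = 13660 Pa.

ΔP ≈ 13.66 kPa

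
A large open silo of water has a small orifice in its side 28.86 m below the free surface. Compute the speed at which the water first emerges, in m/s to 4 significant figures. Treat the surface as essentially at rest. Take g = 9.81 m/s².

The surface is effectively still and both ends are open, so ½v² = gh and v = √(2·9.81·28.86) = 23.80 m/s.

23.80 m/s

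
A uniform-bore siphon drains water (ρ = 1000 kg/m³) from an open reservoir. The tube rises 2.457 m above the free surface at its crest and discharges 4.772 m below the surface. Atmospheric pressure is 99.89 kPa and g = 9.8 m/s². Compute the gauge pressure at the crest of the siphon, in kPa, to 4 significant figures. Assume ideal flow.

The outlet speed comes from Torricelli: v = √(2g·4.772) = 9.671 m/s.
The bore is uniform, so the speed at the crest is the same v. Bernoulli surface→crest: P_atm = P_top + ½ρv² + ρg·h_top.
P_top = 99890 − ½·1000·9.671² − 1000·9.8·2.457 = 29050 Pa. So P_gauge = P_top − P_atm = -70840 Pa.

P_gauge = -70.84 kPa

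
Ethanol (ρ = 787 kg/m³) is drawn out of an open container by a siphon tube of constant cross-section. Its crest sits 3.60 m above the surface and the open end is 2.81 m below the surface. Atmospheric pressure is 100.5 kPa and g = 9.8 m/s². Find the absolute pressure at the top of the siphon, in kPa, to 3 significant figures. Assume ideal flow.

From the surface to the outlet (both open to atmosphere, surface at rest): v = √(2g·h_out) = √(2·9.8·2.81) = 7.42 m/s.
Continuity keeps v the same throughout the tube; from surface to crest, P_atm + 0 = P_top + ½ρv² + ρg·h_top.
P_top = 100500 − ½·787·7.42² − 787·9.8·3.60 = 51100 Pa.

51.1 kPa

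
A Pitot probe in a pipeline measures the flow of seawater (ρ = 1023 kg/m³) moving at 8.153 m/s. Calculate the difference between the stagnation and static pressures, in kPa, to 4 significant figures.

ΔP ≈ 34.00 kPa

Bernoulli between the free stream and the stagnation point: ½ρv² = P_stag − P_static.
ΔP = ½·1023·8.153² = 34000 Pa.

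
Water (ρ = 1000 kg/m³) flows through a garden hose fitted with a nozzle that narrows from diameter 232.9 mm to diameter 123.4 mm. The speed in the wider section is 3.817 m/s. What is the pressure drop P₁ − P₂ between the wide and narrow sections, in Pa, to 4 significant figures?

ΔP ≈ 85150 Pa

Continuity gives A₁v₁ = A₂v₂, so v₂ = (426.0 cm²)/(119.6 cm²) × 3.817 m/s = 13.60 m/s.
With no height change, Bernoulli's equation is P₁ + ½ρv₁² = P₂ + ½ρv₂².
P₁ − P₂ = ½·1000·(13.60² − 3.817²) = ½·1000·170.3 = 85150 Pa.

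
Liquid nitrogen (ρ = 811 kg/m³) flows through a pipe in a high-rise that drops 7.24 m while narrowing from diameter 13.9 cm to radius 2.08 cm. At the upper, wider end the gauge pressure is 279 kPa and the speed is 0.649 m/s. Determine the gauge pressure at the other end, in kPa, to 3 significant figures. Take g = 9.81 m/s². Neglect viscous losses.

By continuity, v₂ = v₁·A₁/A₂ = 0.649·(152/13.6) = 7.25 m/s.
Applying Bernoulli between the two ends and solving for P₂: P₂ = P₁ + ½ρ(v₁² − v₂²) − ρgΔh.
P₂ = 279000 + ½·811·(0.649² − 7.25²) − 811·9.81·(−7.24) = 279000 + (-21100) − (-57600) = 315000 Pa.

P₂ = 315 kPa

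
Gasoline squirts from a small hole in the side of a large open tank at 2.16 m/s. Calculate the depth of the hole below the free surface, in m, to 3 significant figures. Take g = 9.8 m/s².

h = 0.238 m

Inverting v = √(2gh) gives h = v² / 2g.
h = 2.16²/(2·9.8) = 4.67/19.60 = 0.238 m.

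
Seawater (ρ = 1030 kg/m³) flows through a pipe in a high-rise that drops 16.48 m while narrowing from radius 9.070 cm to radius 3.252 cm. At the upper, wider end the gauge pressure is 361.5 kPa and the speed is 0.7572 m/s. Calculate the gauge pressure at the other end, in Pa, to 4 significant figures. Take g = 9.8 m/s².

P₂ ≈ 510300 Pa

By continuity, v₂ = v₁·A₁/A₂ = 0.7572·(258.4/33.22) = 5.890 m/s.
Bernoulli: P₁ + ½ρv₁² + ρg h₁ = P₂ + ½ρv₂² + ρg h₂, so P₂ = P₁ + ½ρ(v₁² − v₂²) − ρg(h₂ − h₁).
P₂ = 361500 + ½·1030·(0.7572² − 5.890²) − 1030·9.8·(−16.48) = 361500 + (-17570) − (-166300) = 510300 Pa.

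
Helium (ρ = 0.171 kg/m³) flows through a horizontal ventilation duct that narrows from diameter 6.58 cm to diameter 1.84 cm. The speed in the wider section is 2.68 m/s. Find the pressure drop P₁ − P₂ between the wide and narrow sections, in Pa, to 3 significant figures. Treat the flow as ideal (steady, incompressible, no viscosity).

The volume flow rate is constant, so v₂ = (A₁/A₂)v₁ = (34.0/2.66)·2.68 = 34.3 m/s.
Along the horizontal streamline, P + ½ρv² is constant.
P₁ − P₂ = ½·0.171·(34.3² − 2.68²) = ½·0.171·1170 = 99.8 Pa.

ΔP ≈ 99.8 Pa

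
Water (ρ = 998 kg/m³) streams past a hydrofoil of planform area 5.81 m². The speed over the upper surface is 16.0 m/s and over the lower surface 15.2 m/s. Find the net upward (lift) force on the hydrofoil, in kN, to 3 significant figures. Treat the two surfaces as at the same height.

F ≈ 72.4 kN

From P + ½ρv² = const at equal height, P_low − P_up = ½ρ(v_up² − v_low²).
ΔP = ½·998·(16.0² − 15.2²) = 12500 Pa.
Lift = ΔP · A = 12500 × 5.81 = 72400 N.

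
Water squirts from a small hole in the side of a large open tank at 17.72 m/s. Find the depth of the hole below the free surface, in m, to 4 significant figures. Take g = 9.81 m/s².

Inverting v = √(2gh) gives h = v² / 2g.
h = 17.72²/(2·9.81) = 314.0/19.62 = 16.00 m.

h ≈ 16.00 m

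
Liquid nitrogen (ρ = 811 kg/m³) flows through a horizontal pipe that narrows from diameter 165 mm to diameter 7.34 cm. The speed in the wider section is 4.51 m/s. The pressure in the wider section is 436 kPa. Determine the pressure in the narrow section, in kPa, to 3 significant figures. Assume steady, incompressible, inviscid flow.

Mass conservation (A₁v₁ = A₂v₂) gives v₂ = 4.51 × 214/42.3 = 22.8 m/s.
With no height change, Bernoulli's equation is P₁ + ½ρv₁² = P₂ + ½ρv₂².
P₂ = P₁ − ½ρ(v₂² − v₁²) = 436000 − ½·811·(22.8² − 4.51²) = 436000 − 202000 = 234000 Pa.

P₂ ≈ 234 kPa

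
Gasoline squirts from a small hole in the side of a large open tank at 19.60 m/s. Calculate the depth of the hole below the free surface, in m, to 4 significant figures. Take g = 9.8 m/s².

Torricelli: v = √(2gh), so h = v²/(2g).
h = 19.60²/(2·9.8) = 384.2/19.60 = 19.60 m.

19.60 m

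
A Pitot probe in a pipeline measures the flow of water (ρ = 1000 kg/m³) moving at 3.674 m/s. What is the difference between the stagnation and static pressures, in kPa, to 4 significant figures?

The dynamic pressure equals the rise in static pressure at the stagnation point: ΔP = ½ρv².
ΔP = ½·1000·3.674² = 6749 Pa.

ΔP ≈ 6.749 kPa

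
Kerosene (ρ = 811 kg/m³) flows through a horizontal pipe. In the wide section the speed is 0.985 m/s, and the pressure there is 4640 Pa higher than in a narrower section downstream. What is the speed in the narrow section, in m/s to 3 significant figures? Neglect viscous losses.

Horizontal Bernoulli: P₁ + ½ρv₁² = P₂ + ½ρv₂², so v₂² = v₁² + 2(P₁ − P₂)/ρ.
v₂ = √(0.985² + 2·4640/811) = √(0.970 + 11.4) = 3.52 m/s.

v₂ ≈ 3.52 m/s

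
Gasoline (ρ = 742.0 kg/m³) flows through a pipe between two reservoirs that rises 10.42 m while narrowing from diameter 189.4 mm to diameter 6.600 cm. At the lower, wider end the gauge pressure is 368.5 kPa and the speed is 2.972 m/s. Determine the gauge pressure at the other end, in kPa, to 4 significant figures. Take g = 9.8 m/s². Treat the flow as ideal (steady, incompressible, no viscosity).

73.77 kPa

Continuity gives A₁v₁ = A₂v₂, so v₂ = (281.7 cm²)/(34.21 cm²) × 2.972 m/s = 24.47 m/s.
Energy conservation along the streamline gives P₂ = P₁ − ½ρ(v₂² − v₁²) − ρg(h₂ − h₁).
P₂ = 368500 + ½·742.0·(2.972² − 24.47²) − 742.0·9.8·(+10.42) = 368500 + (-219000) − (75770) = 73770 Pa.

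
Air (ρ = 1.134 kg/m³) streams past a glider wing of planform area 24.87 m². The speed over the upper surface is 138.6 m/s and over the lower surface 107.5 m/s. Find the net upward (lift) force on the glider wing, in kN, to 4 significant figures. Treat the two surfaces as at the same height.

F = 107.9 kN

The faster flow above has the lower pressure; Bernoulli (same height) gives ΔP = ½ρ(v_up² − v_low²).
ΔP = ½·1.134·(138.6² − 107.5²) = 4340 Pa.
Lift = ΔP · A = 4340 × 24.87 = 107900 N.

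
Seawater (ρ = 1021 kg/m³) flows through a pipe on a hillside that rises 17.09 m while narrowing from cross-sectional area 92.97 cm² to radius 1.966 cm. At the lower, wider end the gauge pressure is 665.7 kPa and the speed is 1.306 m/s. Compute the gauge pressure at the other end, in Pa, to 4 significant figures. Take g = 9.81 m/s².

P₂ ≈ 444400 Pa

Mass conservation (A₁v₁ = A₂v₂) gives v₂ = 1.306 × 92.97/12.14 = 9.999 m/s.
Bernoulli: P₁ + ½ρv₁² + ρg h₁ = P₂ + ½ρv₂² + ρg h₂, so P₂ = P₁ + ½ρ(v₁² − v₂²) − ρg(h₂ − h₁).
P₂ = 665700 + ½·1021·(1.306² − 9.999²) − 1021·9.81·(+17.09) = 665700 + (-50170) − (171200) = 444400 Pa.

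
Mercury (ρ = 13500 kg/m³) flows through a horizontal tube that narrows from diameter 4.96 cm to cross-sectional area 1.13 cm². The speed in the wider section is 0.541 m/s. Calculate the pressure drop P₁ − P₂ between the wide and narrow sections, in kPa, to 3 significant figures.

ΔP ≈ 576 kPa

Mass conservation (A₁v₁ = A₂v₂) gives v₂ = 0.541 × 19.3/1.13 = 9.25 m/s.
The pipe is horizontal, so Bernoulli reduces to P₁ + ½ρv₁² = P₂ + ½ρv₂².
P₁ − P₂ = ½·13500·(9.25² − 0.541²) = ½·13500·85.3 = 576000 Pa.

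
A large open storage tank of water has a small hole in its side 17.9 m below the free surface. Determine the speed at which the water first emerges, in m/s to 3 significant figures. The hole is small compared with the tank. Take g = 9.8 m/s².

v = 18.7 m/s

The surface is effectively still and both ends are open, so ½v² = gh and v = √(2·9.8·17.9) = 18.7 m/s.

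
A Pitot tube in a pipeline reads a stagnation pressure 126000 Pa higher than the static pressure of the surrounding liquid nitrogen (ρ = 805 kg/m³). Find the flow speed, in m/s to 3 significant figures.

v ≈ 17.7 m/s

Bernoulli between the free stream and the stagnation point: ½ρv² = P_stag − P_static.
v = √(2ΔP/ρ) = √(2·126000/805) = 17.7 m/s.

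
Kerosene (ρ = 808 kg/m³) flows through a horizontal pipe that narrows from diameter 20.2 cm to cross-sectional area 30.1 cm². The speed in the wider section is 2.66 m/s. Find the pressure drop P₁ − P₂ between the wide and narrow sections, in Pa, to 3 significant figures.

321000 Pa

Mass conservation (A₁v₁ = A₂v₂) gives v₂ = 2.66 × 320/30.1 = 28.3 m/s.
The pipe is horizontal, so Bernoulli reduces to P₁ + ½ρv₁² = P₂ + ½ρv₂².
P₁ − P₂ = ½·808·(28.3² − 2.66²) = ½·808·795 = 321000 Pa.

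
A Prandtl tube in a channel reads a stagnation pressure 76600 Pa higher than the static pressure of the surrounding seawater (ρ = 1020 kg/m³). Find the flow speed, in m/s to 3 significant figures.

v ≈ 12.3 m/s

At the stagnation point the flow is brought to rest, so Bernoulli gives P_stag − P_static = ½ρv².
v = √(2ΔP/ρ) = √(2·76600/1020) = 12.3 m/s.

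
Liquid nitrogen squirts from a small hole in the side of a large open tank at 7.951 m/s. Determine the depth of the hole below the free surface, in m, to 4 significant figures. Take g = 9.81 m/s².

Torricelli: v = √(2gh), so h = v²/(2g).
h = 7.951²/(2·9.81) = 63.22/19.62 = 3.222 m.

3.222 m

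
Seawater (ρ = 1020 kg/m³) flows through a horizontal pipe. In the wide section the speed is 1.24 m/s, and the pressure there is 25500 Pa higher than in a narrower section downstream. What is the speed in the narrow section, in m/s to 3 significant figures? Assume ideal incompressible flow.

v₂ ≈ 7.18 m/s

With h₁ = h₂, rearranging Bernoulli gives v₂ = √(v₁² + 2ΔP/ρ).
v₂ = √(1.24² + 2·25500/1020) = √(1.54 + 50.0) = 7.18 m/s.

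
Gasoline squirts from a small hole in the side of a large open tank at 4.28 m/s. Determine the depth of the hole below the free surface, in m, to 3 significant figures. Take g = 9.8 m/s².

h = 0.935 m

Inverting v = √(2gh) gives h = v² / 2g.
h = 4.28²/(2·9.8) = 18.3/19.60 = 0.935 m.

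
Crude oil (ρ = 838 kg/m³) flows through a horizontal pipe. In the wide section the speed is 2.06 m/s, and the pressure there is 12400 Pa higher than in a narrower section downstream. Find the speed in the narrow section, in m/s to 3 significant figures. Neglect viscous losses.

v₂ = 5.82 m/s

With h₁ = h₂, rearranging Bernoulli gives v₂ = √(v₁² + 2ΔP/ρ).
v₂ = √(2.06² + 2·12400/838) = √(4.24 + 29.6) = 5.82 m/s.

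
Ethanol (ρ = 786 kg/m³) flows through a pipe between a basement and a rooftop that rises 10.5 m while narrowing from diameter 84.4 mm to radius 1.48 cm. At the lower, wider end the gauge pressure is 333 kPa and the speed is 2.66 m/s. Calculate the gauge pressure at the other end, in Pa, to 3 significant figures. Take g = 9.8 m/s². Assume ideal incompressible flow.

P₂ ≈ 71100 Pa

Continuity gives A₁v₁ = A₂v₂, so v₂ = (55.9 cm²)/(6.88 cm²) × 2.66 m/s = 21.6 m/s.
Applying Bernoulli between the two ends and solving for P₂: P₂ = P₁ + ½ρ(v₁² − v₂²) − ρgΔh.
P₂ = 333000 + ½·786·(2.66² − 21.6²) − 786·9.8·(+10.5) = 333000 + (-181000) − (80900) = 71100 Pa.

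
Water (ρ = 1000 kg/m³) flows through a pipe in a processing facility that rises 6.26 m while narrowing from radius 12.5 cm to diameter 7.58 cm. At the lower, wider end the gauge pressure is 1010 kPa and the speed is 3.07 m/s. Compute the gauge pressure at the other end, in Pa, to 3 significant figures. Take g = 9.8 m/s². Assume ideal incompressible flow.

Mass conservation (A₁v₁ = A₂v₂) gives v₂ = 3.07 × 491/45.1 = 33.4 m/s.
Energy conservation along the streamline gives P₂ = P₁ − ½ρ(v₂² − v₁²) − ρg(h₂ − h₁).
P₂ = 1010000 + ½·1000·(3.07² − 33.4²) − 1000·9.8·(+6.26) = 1010000 + (-553000) − (61300) = 396000 Pa.

396000 Pa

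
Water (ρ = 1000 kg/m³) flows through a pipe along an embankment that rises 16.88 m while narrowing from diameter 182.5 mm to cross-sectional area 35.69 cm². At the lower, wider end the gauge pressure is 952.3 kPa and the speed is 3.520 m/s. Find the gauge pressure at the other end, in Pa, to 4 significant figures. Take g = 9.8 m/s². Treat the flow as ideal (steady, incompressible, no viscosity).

The volume flow rate is constant, so v₂ = (A₁/A₂)v₁ = (261.6/35.69)·3.520 = 25.80 m/s.
Bernoulli: P₁ + ½ρv₁² + ρg h₁ = P₂ + ½ρv₂² + ρg h₂, so P₂ = P₁ + ½ρ(v₁² − v₂²) − ρg(h₂ − h₁).
P₂ = 952300 + ½·1000·(3.520² − 25.80²) − 1000·9.8·(+16.88) = 952300 + (-326600) − (165400) = 460300 Pa.

P₂ ≈ 460300 Pa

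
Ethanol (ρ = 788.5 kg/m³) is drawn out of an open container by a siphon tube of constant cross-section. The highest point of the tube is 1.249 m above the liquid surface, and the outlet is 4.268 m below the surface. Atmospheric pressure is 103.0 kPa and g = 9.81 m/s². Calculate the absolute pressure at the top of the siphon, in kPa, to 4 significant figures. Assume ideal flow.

P_top = 60.32 kPa

The outlet speed comes from Torricelli: v = √(2g·4.268) = 9.151 m/s.
The bore is uniform, so the speed at the crest is the same v. Bernoulli surface→crest: P_atm = P_top + ½ρv² + ρg·h_top.
P_top = 103000 − ½·788.5·9.151² − 788.5·9.81·1.249 = 60320 Pa.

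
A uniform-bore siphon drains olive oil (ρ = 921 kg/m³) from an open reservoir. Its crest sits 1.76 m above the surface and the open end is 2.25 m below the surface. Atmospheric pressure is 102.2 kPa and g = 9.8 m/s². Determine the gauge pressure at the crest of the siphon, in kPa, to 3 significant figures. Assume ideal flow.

P_gauge ≈ -36.2 kPa

Bernoulli surface→outlet gives ½v² = g·h_out, so v = √(2·9.8·2.25) = 6.64 m/s.
Continuity keeps v the same throughout the tube; from surface to crest, P_atm + 0 = P_top + ½ρv² + ρg·h_top.
P_top = 102200 − ½·921·6.64² − 921·9.8·1.76 = 66000 Pa. So P_gauge = P_top − P_atm = -36200 Pa.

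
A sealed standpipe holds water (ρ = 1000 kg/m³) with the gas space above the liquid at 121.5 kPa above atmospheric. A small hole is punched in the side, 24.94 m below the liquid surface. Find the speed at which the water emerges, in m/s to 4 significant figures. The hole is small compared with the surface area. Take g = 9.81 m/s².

v ≈ 27.06 m/s

Take point 1 at the surface (v₁ ≈ 0) and point 2 at the hole (at atmospheric pressure). Bernoulli: P₁ + ρg h = P_atm + ½ρv₂².
With P₁ − P_atm = 121500 Pa, v₂ = √(2gh + 2ΔP/ρ) = √(2·9.81·24.94 + 2·121500/1000) = 27.06 m/s.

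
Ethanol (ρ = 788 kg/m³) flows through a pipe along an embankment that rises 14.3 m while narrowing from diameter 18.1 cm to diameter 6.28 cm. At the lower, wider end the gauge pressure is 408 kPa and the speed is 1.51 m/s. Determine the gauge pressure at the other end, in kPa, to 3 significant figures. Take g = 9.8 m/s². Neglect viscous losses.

P₂ ≈ 236 kPa

By continuity, v₂ = v₁·A₁/A₂ = 1.51·(257/31.0) = 12.5 m/s.
Applying Bernoulli between the two ends and solving for P₂: P₂ = P₁ + ½ρ(v₁² − v₂²) − ρgΔh.
P₂ = 408000 + ½·788·(1.51² − 12.5²) − 788·9.8·(+14.3) = 408000 + (-61100) − (110000) = 236000 Pa.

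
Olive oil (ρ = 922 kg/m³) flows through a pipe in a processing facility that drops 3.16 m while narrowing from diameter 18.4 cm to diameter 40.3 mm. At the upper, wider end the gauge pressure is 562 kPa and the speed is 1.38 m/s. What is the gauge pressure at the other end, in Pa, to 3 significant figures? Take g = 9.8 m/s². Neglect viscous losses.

The volume flow rate is constant, so v₂ = (A₁/A₂)v₁ = (266/12.8)·1.38 = 28.8 m/s.
Applying Bernoulli between the two ends and solving for P₂: P₂ = P₁ + ½ρ(v₁² − v₂²) − ρgΔh.
P₂ = 562000 + ½·922·(1.38² − 28.8²) − 922·9.8·(−3.16) = 562000 + (-381000) − (-28600) = 210000 Pa.

P₂ = 210000 Pa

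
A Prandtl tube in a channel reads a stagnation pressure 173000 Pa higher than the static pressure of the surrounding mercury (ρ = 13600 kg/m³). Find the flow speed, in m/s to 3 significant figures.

Bernoulli between the free stream and the stagnation point: ½ρv² = P_stag − P_static.
v = √(2ΔP/ρ) = √(2·173000/13600) = 5.04 m/s.

5.04 m/s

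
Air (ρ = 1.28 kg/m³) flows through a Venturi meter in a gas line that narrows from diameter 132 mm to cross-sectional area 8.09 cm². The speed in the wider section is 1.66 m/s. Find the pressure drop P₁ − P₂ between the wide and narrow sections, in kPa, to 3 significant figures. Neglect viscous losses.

ΔP ≈ 0.503 kPa

By continuity, v₂ = v₁·A₁/A₂ = 1.66·(137/8.09) = 28.1 m/s.
The pipe is horizontal, so Bernoulli reduces to P₁ + ½ρv₁² = P₂ + ½ρv₂².
P₁ − P₂ = ½·1.28·(28.1² − 1.66²) = ½·1.28·786 = 503 Pa.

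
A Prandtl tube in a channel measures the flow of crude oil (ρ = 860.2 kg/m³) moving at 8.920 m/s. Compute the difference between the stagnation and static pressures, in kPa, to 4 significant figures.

34.22 kPa

The dynamic pressure equals the rise in static pressure at the stagnation point: ΔP = ½ρv².
ΔP = ½·860.2·8.920² = 34220 Pa.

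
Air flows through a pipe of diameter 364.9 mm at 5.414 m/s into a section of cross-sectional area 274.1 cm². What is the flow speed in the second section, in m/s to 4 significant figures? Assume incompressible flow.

Mass conservation (A₁v₁ = A₂v₂) gives v₂ = 5.414 × 1046/274.1 = 20.66 m/s.

v₂ ≈ 20.66 m/s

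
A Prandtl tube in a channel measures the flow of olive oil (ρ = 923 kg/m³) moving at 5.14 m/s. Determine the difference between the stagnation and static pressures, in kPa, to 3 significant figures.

ΔP ≈ 12.2 kPa

Bernoulli between the free stream and the stagnation point: ½ρv² = P_stag − P_static.
ΔP = ½·923·5.14² = 12200 Pa.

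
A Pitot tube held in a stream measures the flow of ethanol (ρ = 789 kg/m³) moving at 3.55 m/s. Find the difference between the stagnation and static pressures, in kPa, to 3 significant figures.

ΔP = 4.97 kPa

Bernoulli between the free stream and the stagnation point: ½ρv² = P_stag − P_static.
ΔP = ½·789·3.55² = 4970 Pa.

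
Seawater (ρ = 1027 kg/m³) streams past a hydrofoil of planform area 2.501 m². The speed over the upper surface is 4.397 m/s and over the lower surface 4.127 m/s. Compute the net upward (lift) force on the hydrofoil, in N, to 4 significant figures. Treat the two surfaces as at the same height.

2956 N

The faster flow above has the lower pressure; Bernoulli (same height) gives ΔP = ½ρ(v_up² − v_low²).
ΔP = ½·1027·(4.397² − 4.127²) = 1182 Pa.
Lift = ΔP · A = 1182 × 2.501 = 2956 N.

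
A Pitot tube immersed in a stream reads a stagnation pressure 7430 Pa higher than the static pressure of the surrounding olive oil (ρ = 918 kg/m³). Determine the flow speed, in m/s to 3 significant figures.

4.02 m/s

Bernoulli between the free stream and the stagnation point: ½ρv² = P_stag − P_static.
v = √(2ΔP/ρ) = √(2·7430/918) = 4.02 m/s.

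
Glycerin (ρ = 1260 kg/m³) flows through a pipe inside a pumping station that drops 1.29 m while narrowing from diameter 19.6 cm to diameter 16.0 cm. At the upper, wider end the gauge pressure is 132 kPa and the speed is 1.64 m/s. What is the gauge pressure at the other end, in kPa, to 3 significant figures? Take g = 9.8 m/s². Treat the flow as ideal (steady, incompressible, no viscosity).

P₂ = 146 kPa

By continuity, v₂ = v₁·A₁/A₂ = 1.64·(302/201) = 2.46 m/s.
Applying Bernoulli between the two ends and solving for P₂: P₂ = P₁ + ½ρ(v₁² − v₂²) − ρgΔh.
P₂ = 132000 + ½·1260·(1.64² − 2.46²) − 1260·9.8·(−1.29) = 132000 + (-2120) − (-15900) = 146000 Pa.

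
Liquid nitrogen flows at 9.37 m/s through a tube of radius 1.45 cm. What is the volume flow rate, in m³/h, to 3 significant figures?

Q = 22.3 m³/h

Q = A·v = 0.000661 m² × 9.37 m/s = 0.00619 m³/s.
Converting: 0.00619 m³/s × 3600 = 22.3 m³/h.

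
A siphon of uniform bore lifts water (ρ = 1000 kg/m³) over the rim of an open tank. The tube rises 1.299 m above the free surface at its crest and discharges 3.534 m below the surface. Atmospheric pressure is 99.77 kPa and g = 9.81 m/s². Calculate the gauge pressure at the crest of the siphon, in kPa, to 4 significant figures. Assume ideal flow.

From the surface to the outlet (both open to atmosphere, surface at rest): v = √(2g·h_out) = √(2·9.81·3.534) = 8.327 m/s.
The bore is uniform, so the speed at the crest is the same v. Bernoulli surface→crest: P_atm = P_top + ½ρv² + ρg·h_top.
P_top = 99770 − ½·1000·8.327² − 1000·9.81·1.299 = 52360 Pa. So P_gauge = P_top − P_atm = -47410 Pa.

-47.41 kPa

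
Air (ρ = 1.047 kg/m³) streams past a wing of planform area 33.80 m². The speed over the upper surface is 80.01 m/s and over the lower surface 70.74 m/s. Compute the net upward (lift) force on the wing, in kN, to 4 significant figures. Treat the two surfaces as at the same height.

From P + ½ρv² = const at equal height, P_low − P_up = ½ρ(v_up² − v_low²).
ΔP = ½·1.047·(80.01² − 70.74²) = 731.6 Pa.
Lift = ΔP · A = 731.6 × 33.80 = 24730 N.

F = 24.73 kN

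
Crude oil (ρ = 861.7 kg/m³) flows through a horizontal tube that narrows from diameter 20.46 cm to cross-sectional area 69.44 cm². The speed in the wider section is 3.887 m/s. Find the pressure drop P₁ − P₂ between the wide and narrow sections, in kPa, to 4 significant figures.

ΔP ≈ 139.4 kPa

Mass conservation (A₁v₁ = A₂v₂) gives v₂ = 3.887 × 328.8/69.44 = 18.40 m/s.
With no height change, Bernoulli's equation is P₁ + ½ρv₁² = P₂ + ½ρv₂².
P₁ − P₂ = ½·861.7·(18.40² − 3.887²) = ½·861.7·323.6 = 139400 Pa.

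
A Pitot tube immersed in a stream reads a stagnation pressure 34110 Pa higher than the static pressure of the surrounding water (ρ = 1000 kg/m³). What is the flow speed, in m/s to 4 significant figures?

v ≈ 8.260 m/s

At the stagnation point the flow is brought to rest, so Bernoulli gives P_stag − P_static = ½ρv².
v = √(2ΔP/ρ) = √(2·34110/1000) = 8.260 m/s.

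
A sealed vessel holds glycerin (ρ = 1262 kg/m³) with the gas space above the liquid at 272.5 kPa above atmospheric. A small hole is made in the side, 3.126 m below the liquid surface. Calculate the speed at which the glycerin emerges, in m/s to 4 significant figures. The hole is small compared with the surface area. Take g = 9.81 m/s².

v = 22.21 m/s

Take point 1 at the surface (v₁ ≈ 0) and point 2 at the hole (at atmospheric pressure). Bernoulli: P₁ + ρg h = P_atm + ½ρv₂².
With P₁ − P_atm = 272500 Pa, v₂ = √(2gh + 2ΔP/ρ) = √(2·9.81·3.126 + 2·272500/1262) = 22.21 m/s.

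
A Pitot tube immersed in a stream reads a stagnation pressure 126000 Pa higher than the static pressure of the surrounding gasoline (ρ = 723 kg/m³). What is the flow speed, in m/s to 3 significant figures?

v ≈ 18.7 m/s

At the stagnation point the flow is brought to rest, so Bernoulli gives P_stag − P_static = ½ρv².
v = √(2ΔP/ρ) = √(2·126000/723) = 18.7 m/s.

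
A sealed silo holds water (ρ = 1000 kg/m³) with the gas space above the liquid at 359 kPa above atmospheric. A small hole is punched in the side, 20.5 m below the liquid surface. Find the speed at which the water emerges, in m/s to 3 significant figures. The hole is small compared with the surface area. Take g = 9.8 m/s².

Take point 1 at the surface (v₁ ≈ 0) and point 2 at the hole (at atmospheric pressure). Bernoulli: P₁ + ρg h = P_atm + ½ρv₂².
With P₁ − P_atm = 359000 Pa, v₂ = √(2gh + 2ΔP/ρ) = √(2·9.8·20.5 + 2·359000/1000) = 33.5 m/s.

v ≈ 33.5 m/s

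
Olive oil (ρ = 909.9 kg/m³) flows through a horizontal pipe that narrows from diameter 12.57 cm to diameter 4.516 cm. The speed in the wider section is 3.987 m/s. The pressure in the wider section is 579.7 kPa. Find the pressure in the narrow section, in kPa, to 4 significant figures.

152.8 kPa

Mass conservation (A₁v₁ = A₂v₂) gives v₂ = 3.987 × 124.1/16.02 = 30.89 m/s.
Along the horizontal streamline, P + ½ρv² is constant.
P₂ = P₁ − ½ρ(v₂² − v₁²) = 579700 − ½·909.9·(30.89² − 3.987²) = 579700 − 426900 = 152800 Pa.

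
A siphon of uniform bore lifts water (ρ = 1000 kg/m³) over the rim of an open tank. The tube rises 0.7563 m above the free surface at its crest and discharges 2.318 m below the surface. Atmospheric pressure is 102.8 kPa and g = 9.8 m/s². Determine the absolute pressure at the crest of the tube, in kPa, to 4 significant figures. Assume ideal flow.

P_top = 72.67 kPa

From the surface to the outlet (both open to atmosphere, surface at rest): v = √(2g·h_out) = √(2·9.8·2.318) = 6.740 m/s.
Continuity keeps v the same throughout the tube; from surface to crest, P_atm + 0 = P_top + ½ρv² + ρg·h_top.
P_top = 102800 − ½·1000·6.740² − 1000·9.8·0.7563 = 72670 Pa.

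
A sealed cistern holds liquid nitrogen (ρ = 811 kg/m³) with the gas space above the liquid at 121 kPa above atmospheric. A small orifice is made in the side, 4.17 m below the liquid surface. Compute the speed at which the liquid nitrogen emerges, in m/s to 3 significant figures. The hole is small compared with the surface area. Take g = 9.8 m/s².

Take point 1 at the surface (v₁ ≈ 0) and point 2 at the hole (at atmospheric pressure). Bernoulli: P₁ + ρg h = P_atm + ½ρv₂².
With P₁ − P_atm = 121000 Pa, v₂ = √(2gh + 2ΔP/ρ) = √(2·9.8·4.17 + 2·121000/811) = 19.5 m/s.

v ≈ 19.5 m/s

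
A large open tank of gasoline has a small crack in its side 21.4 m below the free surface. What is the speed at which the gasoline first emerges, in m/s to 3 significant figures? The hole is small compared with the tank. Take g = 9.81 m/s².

The surface is effectively still and both ends are open, so ½v² = gh and v = √(2·9.81·21.4) = 20.5 m/s.

v = 20.5 m/s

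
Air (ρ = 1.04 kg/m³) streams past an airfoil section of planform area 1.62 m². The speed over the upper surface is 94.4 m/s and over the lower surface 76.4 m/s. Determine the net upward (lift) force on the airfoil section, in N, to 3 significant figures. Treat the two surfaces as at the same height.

The faster flow above has the lower pressure; Bernoulli (same height) gives ΔP = ½ρ(v_up² − v_low²).
ΔP = ½·1.04·(94.4² − 76.4²) = 1600 Pa.
Lift = ΔP · A = 1600 × 1.62 = 2590 N.

F ≈ 2590 N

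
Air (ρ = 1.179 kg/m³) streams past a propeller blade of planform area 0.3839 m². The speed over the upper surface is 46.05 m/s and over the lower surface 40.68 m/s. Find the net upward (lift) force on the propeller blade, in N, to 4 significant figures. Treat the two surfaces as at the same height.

F = 105.4 N

The faster flow above has the lower pressure; Bernoulli (same height) gives ΔP = ½ρ(v_up² − v_low²).
ΔP = ½·1.179·(46.05² − 40.68²) = 274.6 Pa.
Lift = ΔP · A = 274.6 × 0.3839 = 105.4 N.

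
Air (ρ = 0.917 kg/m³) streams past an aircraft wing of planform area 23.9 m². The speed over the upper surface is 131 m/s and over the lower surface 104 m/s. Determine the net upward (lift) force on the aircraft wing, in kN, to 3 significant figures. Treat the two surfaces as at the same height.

F = 69.5 kN

From P + ½ρv² = const at equal height, P_low − P_up = ½ρ(v_up² − v_low²).
ΔP = ½·0.917·(131² − 104²) = 2910 Pa.
Lift = ΔP · A = 2910 × 23.9 = 69500 N.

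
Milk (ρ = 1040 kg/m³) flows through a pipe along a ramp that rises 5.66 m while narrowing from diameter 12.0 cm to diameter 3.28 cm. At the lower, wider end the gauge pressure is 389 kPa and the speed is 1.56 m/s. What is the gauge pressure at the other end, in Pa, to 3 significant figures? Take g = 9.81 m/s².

By continuity, v₂ = v₁·A₁/A₂ = 1.56·(113/8.45) = 20.9 m/s.
Energy conservation along the streamline gives P₂ = P₁ − ½ρ(v₂² − v₁²) − ρg(h₂ − h₁).
P₂ = 389000 + ½·1040·(1.56² − 20.9²) − 1040·9.81·(+5.66) = 389000 + (-225000) − (57700) = 106000 Pa.

P₂ ≈ 106000 Pa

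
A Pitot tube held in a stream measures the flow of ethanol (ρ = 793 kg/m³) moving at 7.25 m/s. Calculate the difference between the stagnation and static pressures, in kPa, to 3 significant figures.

20.8 kPa

Bernoulli between the free stream and the stagnation point: ½ρv² = P_stag − P_static.
ΔP = ½·793·7.25² = 20800 Pa.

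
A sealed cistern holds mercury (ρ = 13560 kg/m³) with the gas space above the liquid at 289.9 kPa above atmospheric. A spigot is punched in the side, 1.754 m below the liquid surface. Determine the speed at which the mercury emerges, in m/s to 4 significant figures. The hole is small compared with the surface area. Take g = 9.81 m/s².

Take point 1 at the surface (v₁ ≈ 0) and point 2 at the hole (at atmospheric pressure). Bernoulli: P₁ + ρg h = P_atm + ½ρv₂².
With P₁ − P_atm = 289900 Pa, v₂ = √(2gh + 2ΔP/ρ) = √(2·9.81·1.754 + 2·289900/13560) = 8.785 m/s.

v = 8.785 m/s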